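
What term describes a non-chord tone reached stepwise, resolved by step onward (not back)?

Passing tone.

Approach: by step. Departure: by step, continuing in the same direction.
Stepwise on both sides with no change of direction means the note fills in the space between two different chord tones — a passing tone. (Had it turned back to its starting note it would be a neighbor tone instead.)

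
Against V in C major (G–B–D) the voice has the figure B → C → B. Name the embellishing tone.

The harmony at that moment is G major triad (G, B, D); C is not a chord tone.
It is approached by step up from B and left by step down to B.
Step away and step back to the same note — a neighbor tone (upper neighbor).

C is a neighbor tone.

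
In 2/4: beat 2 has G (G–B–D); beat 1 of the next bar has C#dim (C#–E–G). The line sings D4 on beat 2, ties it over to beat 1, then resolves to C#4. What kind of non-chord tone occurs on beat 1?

Suspension.

The harmony at that moment is C# diminished triad (C#, E, G); D4 is not a chord tone.
It is held over (the same pitch as the preceding D4) and left by step down to C#4.
Held over from the previous chord and resolving down by step — a suspension.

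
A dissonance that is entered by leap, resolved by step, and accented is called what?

Appoggiatura.

Approach: by leap. Departure: by step. Metric position: strong.
Leap in, step out, in a metrically strong position — an appoggiatura. (It is the mirror image of the escape tone, which steps in and leaps out from a weak position.)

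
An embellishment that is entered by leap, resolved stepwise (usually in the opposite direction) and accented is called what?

Appoggiatura.

Approach: by leap. Departure: by step. Metric position: strong.
Leap in, step out, in a metrically strong position — an appoggiatura. (It is the mirror image of the escape tone, which steps in and leaps out from a weak position.)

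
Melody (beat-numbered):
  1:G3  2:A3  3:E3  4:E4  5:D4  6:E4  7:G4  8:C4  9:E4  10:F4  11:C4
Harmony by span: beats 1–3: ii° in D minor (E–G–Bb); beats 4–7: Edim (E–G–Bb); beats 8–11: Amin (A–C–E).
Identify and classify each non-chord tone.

A3 (beat 2) — escape tone; D4 (beat 5) — neighbor tone; F4 (beat 10) — escape tone.

The harmony at that moment is E diminished triad (E, G, Bb); A3 is not a chord tone.
It is approached by step up from G3 and left by leap down to E3.
Step in, leap out — an escape tone.
The harmony at that moment is E diminished triad (E, G, Bb); D4 is not a chord tone.
It is approached by step down from E4 and left by step up to E4.
Step away and step back to the same note — a neighbor tone (lower neighbor).
The harmony at that moment is A minor triad (A, C, E); F4 is not a chord tone.
It is approached by step up from E4 and left by leap down to C4.
Step in, leap out — an escape tone.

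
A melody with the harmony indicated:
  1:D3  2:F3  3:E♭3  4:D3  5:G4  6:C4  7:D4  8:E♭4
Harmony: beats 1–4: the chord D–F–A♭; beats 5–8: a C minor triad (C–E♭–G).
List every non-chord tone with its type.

E♭3 (beat 3) — passing tone; D4 (beat 7) — passing tone.

The harmony at that moment is D diminished triad (D, F, A♭); E♭3 is not a chord tone.
It is approached by step down from F3 and left by step down to D3.
Step in, step out in the same direction — a passing tone.
The harmony at that moment is C minor triad (C, E♭, G); D4 is not a chord tone.
It is approached by step up from C4 and left by step up to E♭4.
Step in, step out in the same direction — a passing tone.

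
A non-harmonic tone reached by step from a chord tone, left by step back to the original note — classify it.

Neighbor tone.

Approach: by step. Departure: by step in the opposite direction, back to the starting pitch.
Stepwise on both sides but reversing to return to the same chord tone — a neighbor tone. (Had it continued onward in the same direction it would be a passing tone instead.)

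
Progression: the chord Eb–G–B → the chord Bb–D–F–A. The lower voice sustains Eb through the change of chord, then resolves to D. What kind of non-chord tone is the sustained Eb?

The harmony at that moment is Bb major seventh chord (Bb, D, F, A); Eb is not a chord tone.
It is held over (the same pitch as the preceding Eb) and left by step down to D.
Held over from the previous chord and resolving down by step — a suspension.

Eb is a suspension.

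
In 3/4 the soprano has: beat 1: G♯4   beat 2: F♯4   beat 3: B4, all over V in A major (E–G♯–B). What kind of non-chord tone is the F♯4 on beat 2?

Escape tone.

The harmony at that moment is E major triad (E, G♯, B); F♯4 is not a chord tone.
It is approached by step down from G♯4 and left by leap up to B4.
Step in, leap out, on a weak beat — an escape tone.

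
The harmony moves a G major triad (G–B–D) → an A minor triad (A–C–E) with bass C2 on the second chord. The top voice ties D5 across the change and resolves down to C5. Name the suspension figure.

9–8 suspension.

At the second chord the bass is C2. The suspended D5 lies a ninth above the bass; after resolving down by step to C5, the interval above the bass becomes an octave.
Suspension figures are named by those two intervals: 9–8.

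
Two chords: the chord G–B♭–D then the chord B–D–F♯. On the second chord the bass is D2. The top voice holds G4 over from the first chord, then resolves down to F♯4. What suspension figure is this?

4–3 suspension.

At the second chord the bass is D2. The suspended G4 lies a fourth above the bass; after resolving down by step to F♯4, the interval above the bass becomes a third.
Suspension figures are named by those two intervals: 4–3.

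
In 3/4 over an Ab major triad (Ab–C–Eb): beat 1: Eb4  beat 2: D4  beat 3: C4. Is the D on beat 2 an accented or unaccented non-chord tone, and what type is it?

The harmony at that moment is Ab major triad (Ab, C, Eb); D4 is not a chord tone.
It is approached by step down from Eb4 and left by step down to C4.
Step in, step out in the same direction — a passing tone.
It falls on a weak beat, so it is unaccented.

Unaccented passing tone.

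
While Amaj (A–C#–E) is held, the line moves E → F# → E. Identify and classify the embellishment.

The harmony at that moment is A major triad (A, C#, E); F# is not a chord tone.
It is approached by step up from E and left by step down to E.
Step away and step back to the same note — a neighbor tone (upper neighbor).

F# is a neighbor tone.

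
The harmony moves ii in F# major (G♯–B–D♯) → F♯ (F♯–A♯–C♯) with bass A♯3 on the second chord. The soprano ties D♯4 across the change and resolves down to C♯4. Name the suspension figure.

At the second chord the bass is A♯3. The suspended D♯4 lies a fourth above the bass; after resolving down by step to C♯4, the interval above the bass becomes a third.
Suspension figures are named by those two intervals: 4–3.

4–3 suspension.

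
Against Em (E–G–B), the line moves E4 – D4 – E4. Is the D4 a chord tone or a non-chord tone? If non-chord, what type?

Non-chord tone — a neighbor tone.

The harmony at that moment is E minor triad (E, G, B); D4 is not a chord tone.
It is approached by step down from E4 and left by step up to E4.
Step away and step back to the same note — a neighbor tone (lower neighbor).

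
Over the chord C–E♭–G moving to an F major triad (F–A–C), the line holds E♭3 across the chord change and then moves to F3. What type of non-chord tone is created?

The harmony at that moment is F major triad (F, A, C); E♭3 is not a chord tone.
It is held over (the same pitch as the preceding E♭3) and left by step up to F3.
Held over from the previous chord and resolving up by step — a retardation.

E♭3 is a retardation.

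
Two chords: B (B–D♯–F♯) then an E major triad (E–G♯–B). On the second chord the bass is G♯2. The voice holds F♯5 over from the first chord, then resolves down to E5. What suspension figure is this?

7–6 suspension.

At the second chord the bass is G♯2. The suspended F♯5 lies a seventh above the bass; after resolving down by step to E5, the interval above the bass becomes a sixth.
Suspension figures are named by those two intervals: 7–6.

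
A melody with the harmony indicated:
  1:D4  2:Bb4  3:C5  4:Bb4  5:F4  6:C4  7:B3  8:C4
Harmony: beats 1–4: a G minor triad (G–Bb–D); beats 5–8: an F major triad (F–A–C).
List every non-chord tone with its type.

The harmony at that moment is G minor triad (G, Bb, D); C5 is not a chord tone.
It is approached by step up from Bb4 and left by step down to Bb4.
Step away and step back to the same note — a neighbor tone (upper neighbor).
The harmony at that moment is F major triad (F, A, C); B3 is not a chord tone.
It is approached by step down from C4 and left by step up to C4.
Step away and step back to the same note — a neighbor tone (lower neighbor).

C5 (beat 3) — neighbor tone; B3 (beat 7) — neighbor tone.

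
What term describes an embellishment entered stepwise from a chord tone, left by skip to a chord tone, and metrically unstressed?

Approach: by step. Departure: by leap. Metric position: weak.
Step in, leap out, from a weak position — an escape tone (échappée). (It is the mirror image of the appoggiatura, which leaps in and steps out on a strong beat.)

Escape tone.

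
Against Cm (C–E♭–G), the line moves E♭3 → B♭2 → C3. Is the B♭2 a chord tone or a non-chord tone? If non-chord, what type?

Non-chord tone — an appoggiatura.

The harmony at that moment is C minor triad (C, E♭, G); B♭2 is not a chord tone.
It is approached by leap down from E♭3 and left by step up to C3.
Leap in, step out — an appoggiatura.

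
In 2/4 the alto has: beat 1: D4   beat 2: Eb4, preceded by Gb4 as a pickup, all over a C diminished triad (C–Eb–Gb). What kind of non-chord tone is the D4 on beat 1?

The harmony at that moment is C diminished triad (C, Eb, Gb); D4 is not a chord tone.
It is approached by leap down from Gb4 and left by step up to Eb4.
Leap in, step out, metrically accented — an appoggiatura.

Appoggiatura.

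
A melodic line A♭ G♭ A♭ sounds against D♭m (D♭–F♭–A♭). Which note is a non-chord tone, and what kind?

G♭ is a neighbor tone.

The harmony at that moment is D♭ minor triad (D♭, F♭, A♭); G♭ is not a chord tone.
It is approached by step down from A♭ and left by step up to A♭.
Step away and step back to the same note — a neighbor tone (lower neighbor).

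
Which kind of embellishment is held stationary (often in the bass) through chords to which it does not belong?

Pedal tone.

Approach: none. Departure: none — a single pitch is sustained while the chords change around it, passing through harmonies that do not contain it.
No melodic motion at all; the dissonance is created entirely by the moving harmonies against the stationary note — a pedal tone (pedal point).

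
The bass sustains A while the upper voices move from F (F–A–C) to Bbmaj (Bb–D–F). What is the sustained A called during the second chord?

Pedal tone (pedal point).

The harmony at that moment is Bb major triad (Bb, D, F); A is not a chord tone.
It is held over (the same pitch as the preceding A) and then sustained as the same pitch into the next harmony.
Sustained through a change of harmony — a pedal tone.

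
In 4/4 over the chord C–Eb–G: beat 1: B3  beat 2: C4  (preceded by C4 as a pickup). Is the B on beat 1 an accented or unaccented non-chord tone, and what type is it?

Accented neighbor tone.

The harmony at that moment is C minor triad (C, Eb, G); B3 is not a chord tone.
It is approached by step down from C4 and left by step up to C4.
Step away and step back to the same note — a neighbor tone (lower neighbor).
It falls on the downbeat, so it is accented.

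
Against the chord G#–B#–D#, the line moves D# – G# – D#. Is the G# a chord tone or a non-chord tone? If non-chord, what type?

Chord tone (the root of G# major triad).

G# major triad contains G#, B#, D#; G# is the root, so it is a chord tone.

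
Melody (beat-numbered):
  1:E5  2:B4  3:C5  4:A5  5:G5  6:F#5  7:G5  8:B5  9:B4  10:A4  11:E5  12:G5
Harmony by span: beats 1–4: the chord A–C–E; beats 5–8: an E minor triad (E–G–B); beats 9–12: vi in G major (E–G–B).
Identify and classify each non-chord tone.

B4 (beat 2) — appoggiatura; F#5 (beat 6) — neighbor tone; A4 (beat 10) — escape tone.

The harmony at that moment is A minor triad (A, C, E); B4 is not a chord tone.
It is approached by leap down from E5 and left by step up to C5.
Leap in, step out — an appoggiatura.
The harmony at that moment is E minor triad (E, G, B); F#5 is not a chord tone.
It is approached by step down from G5 and left by step up to G5.
Step away and step back to the same note — a neighbor tone (lower neighbor).
The harmony at that moment is E minor triad (E, G, B); A4 is not a chord tone.
It is approached by step down from B4 and left by leap up to E5.
Step in, leap out — an escape tone.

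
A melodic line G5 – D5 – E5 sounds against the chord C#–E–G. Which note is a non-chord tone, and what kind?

D5 is an appoggiatura.

The harmony at that moment is C# diminished triad (C#, E, G); D5 is not a chord tone.
It is approached by leap down from G5 and left by step up to E5.
Leap in, step out — an appoggiatura.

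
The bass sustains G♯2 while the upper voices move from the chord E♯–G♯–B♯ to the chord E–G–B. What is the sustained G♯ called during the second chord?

The harmony at that moment is E minor triad (E, G, B); G♯2 is not a chord tone.
It is held over (the same pitch as the preceding G♯2) and then sustained as the same pitch into the next harmony.
Sustained through a change of harmony — a pedal tone.

Pedal tone (pedal point).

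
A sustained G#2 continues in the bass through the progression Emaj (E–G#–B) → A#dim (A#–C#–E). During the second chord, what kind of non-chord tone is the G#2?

The harmony at that moment is A# diminished triad (A#, C#, E); G#2 is not a chord tone.
It is held over (the same pitch as the preceding G#2) and then sustained as the same pitch into the next harmony.
Sustained through a change of harmony — a pedal tone.

Pedal tone (pedal point).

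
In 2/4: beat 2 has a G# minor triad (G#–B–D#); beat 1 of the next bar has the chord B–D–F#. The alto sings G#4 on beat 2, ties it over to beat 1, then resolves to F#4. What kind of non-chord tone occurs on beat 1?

The harmony at that moment is B minor triad (B, D, F#); G#4 is not a chord tone.
It is held over (the same pitch as the preceding G#4) and left by step down to F#4.
Held over from the previous chord and resolving down by step — a suspension.

Suspension.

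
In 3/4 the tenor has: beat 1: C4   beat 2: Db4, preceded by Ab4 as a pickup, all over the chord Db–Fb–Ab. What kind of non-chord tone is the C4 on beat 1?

Appoggiatura.

The harmony at that moment is Db minor triad (Db, Fb, Ab); C4 is not a chord tone.
It is approached by leap down from Ab4 and left by step up to Db4.
Leap in, step out, metrically accented — an appoggiatura.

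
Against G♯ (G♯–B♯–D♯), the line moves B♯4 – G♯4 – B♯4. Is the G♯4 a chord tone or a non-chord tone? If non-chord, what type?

Chord tone (the root of G# major triad).

G# major triad contains G♯, B♯, D♯; G♯ is the root, so it is a chord tone.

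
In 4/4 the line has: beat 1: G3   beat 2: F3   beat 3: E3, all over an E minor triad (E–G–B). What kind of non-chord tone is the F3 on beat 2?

Passing tone.

The harmony at that moment is E minor triad (E, G, B); F3 is not a chord tone.
It is approached by step down from G3 and left by step down to E3.
Step in, step out in the same direction — a passing tone.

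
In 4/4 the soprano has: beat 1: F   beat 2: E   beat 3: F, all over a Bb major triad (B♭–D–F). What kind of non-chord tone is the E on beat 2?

Lower neighbor tone.

The harmony at that moment is B♭ major triad (B♭, D, F); E is not a chord tone.
It is approached by step down from F and left by step up to F.
Step away and step back to the same note — a neighbor tone (lower neighbor).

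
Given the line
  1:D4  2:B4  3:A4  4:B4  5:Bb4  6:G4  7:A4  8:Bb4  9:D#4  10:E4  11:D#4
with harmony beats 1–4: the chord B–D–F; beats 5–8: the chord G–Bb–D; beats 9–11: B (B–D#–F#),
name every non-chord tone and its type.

The harmony at that moment is B diminished triad (B, D, F); A4 is not a chord tone.
It is approached by step down from B4 and left by step up to B4.
Step away and step back to the same note — a neighbor tone (lower neighbor).
The harmony at that moment is G minor triad (G, Bb, D); A4 is not a chord tone.
It is approached by step up from G4 and left by step up to Bb4.
Step in, step out in the same direction — a passing tone.
The harmony at that moment is B major triad (B, D#, F#); E4 is not a chord tone.
It is approached by step up from D#4 and left by step down to D#4.
Step away and step back to the same note — a neighbor tone (upper neighbor).

A4 (beat 3) — neighbor tone; A4 (beat 7) — passing tone; E4 (beat 10) — neighbor tone.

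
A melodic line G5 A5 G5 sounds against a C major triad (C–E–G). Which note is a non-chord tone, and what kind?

A5 is a neighbor tone.

The harmony at that moment is C major triad (C, E, G); A5 is not a chord tone.
It is approached by step up from G5 and left by step down to G5.
Step away and step back to the same note — a neighbor tone (upper neighbor).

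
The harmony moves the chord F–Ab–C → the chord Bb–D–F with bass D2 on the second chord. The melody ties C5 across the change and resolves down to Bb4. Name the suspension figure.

At the second chord the bass is D2. The suspended C5 lies a seventh above the bass; after resolving down by step to Bb4, the interval above the bass becomes a sixth.
Suspension figures are named by those two intervals: 7–6.

7–6 suspension.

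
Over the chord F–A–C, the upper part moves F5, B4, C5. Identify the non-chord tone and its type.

The harmony at that moment is F major triad (F, A, C); B4 is not a chord tone.
It is approached by leap down from F5 and left by step up to C5.
Leap in, step out — an appoggiatura.

B4 is an appoggiatura.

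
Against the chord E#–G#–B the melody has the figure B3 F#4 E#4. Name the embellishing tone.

F#4 is an appoggiatura.

The harmony at that moment is E# diminished triad (E#, G#, B); F#4 is not a chord tone.
It is approached by leap up from B3 and left by step down to E#4.
Leap in, step out — an appoggiatura.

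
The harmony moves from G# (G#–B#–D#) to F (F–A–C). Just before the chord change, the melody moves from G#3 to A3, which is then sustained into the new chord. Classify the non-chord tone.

The harmony at that moment is G# major triad (G#, B#, D#); A3 is not a chord tone.
It is approached by step up from G#3 and then sustained as the same pitch into the next harmony.
Arriving early and becoming a chord tone when the harmony changes — an anticipation.

A3 is an anticipation.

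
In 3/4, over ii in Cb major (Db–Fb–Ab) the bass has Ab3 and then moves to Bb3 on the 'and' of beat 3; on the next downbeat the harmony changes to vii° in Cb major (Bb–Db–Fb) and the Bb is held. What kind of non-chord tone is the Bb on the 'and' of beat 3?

The harmony at that moment is Db minor triad (Db, Fb, Ab); Bb3 is not a chord tone.
It is approached by step up from Ab3 and then sustained as the same pitch into the next harmony.
Arriving early and becoming a chord tone when the harmony changes — an anticipation.

Anticipation.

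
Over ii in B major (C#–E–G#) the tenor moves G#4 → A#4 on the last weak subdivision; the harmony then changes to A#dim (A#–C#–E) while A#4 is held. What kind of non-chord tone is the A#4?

A#4 is an anticipation.

The harmony at that moment is C# minor triad (C#, E, G#); A#4 is not a chord tone.
It is approached by step up from G#4 and then sustained as the same pitch into the next harmony.
Arriving early and becoming a chord tone when the harmony changes — an anticipation.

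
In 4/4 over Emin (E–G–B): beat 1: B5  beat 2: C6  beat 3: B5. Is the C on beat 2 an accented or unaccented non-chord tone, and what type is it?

The harmony at that moment is E minor triad (E, G, B); C6 is not a chord tone.
It is approached by step up from B5 and left by step down to B5.
Step away and step back to the same note — a neighbor tone (upper neighbor).
It falls on a weak beat, so it is unaccented.

Unaccented neighbor tone.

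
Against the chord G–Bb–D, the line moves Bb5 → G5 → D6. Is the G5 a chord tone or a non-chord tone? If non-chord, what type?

Chord tone (the root of G minor triad).

G minor triad contains G, Bb, D; G is the root, so it is a chord tone.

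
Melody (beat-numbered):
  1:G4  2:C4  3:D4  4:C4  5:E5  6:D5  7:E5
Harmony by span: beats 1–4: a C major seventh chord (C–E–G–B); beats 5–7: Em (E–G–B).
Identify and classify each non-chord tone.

D4 (beat 3) — neighbor tone; D5 (beat 6) — neighbor tone.

The harmony at that moment is C major seventh chord (C, E, G, B); D4 is not a chord tone.
It is approached by step up from C4 and left by step down to C4.
Step away and step back to the same note — a neighbor tone (upper neighbor).
The harmony at that moment is E minor triad (E, G, B); D5 is not a chord tone.
It is approached by step down from E5 and left by step up to E5.
Step away and step back to the same note — a neighbor tone (lower neighbor).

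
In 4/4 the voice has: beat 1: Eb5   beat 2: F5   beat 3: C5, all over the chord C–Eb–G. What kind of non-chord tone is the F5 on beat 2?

The harmony at that moment is C minor triad (C, Eb, G); F5 is not a chord tone.
It is approached by step up from Eb5 and left by leap down to C5.
Step in, leap out, on a weak beat — an escape tone.

Escape tone.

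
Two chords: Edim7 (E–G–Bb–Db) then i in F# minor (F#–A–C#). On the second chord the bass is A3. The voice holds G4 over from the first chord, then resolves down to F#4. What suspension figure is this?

7–6 suspension.

At the second chord the bass is A3. The suspended G4 lies a seventh above the bass; after resolving down by step to F#4, the interval above the bass becomes a sixth.
Suspension figures are named by those two intervals: 7–6.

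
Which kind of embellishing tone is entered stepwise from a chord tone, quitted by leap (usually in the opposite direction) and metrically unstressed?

Escape tone.

Approach: by step. Departure: by leap. Metric position: weak.
Step in, leap out, from a weak position — an escape tone (échappée). (It is the mirror image of the appoggiatura, which leaps in and steps out on a strong beat.)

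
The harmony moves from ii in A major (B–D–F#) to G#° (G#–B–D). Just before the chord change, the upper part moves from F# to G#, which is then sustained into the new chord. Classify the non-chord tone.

The harmony at that moment is B minor triad (B, D, F#); G# is not a chord tone.
It is approached by step up from F# and then sustained as the same pitch into the next harmony.
Arriving early and becoming a chord tone when the harmony changes — an anticipation.

G# is an anticipation.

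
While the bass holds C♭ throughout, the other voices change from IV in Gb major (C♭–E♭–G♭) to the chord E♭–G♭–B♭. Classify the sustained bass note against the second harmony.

The harmony at that moment is E♭ minor triad (E♭, G♭, B♭); C♭ is not a chord tone.
It is held over (the same pitch as the preceding C♭) and then sustained as the same pitch into the next harmony.
Sustained through a change of harmony — a pedal tone.

Pedal tone (pedal point).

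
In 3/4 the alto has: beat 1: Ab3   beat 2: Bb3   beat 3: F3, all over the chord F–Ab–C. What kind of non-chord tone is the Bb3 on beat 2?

The harmony at that moment is F minor triad (F, Ab, C); Bb3 is not a chord tone.
It is approached by step up from Ab3 and left by leap down to F3.
Step in, leap out, on a weak beat — an escape tone.

Escape tone.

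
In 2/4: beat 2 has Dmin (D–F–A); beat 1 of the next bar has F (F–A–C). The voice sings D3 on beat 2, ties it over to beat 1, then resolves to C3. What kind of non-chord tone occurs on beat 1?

The harmony at that moment is F major triad (F, A, C); D3 is not a chord tone.
It is held over (the same pitch as the preceding D3) and left by step down to C3.
Held over from the previous chord and resolving down by step — a suspension.

Suspension.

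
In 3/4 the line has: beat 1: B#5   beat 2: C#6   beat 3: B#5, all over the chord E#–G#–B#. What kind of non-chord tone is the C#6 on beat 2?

Upper neighbor tone.

The harmony at that moment is E# minor triad (E#, G#, B#); C#6 is not a chord tone.
It is approached by step up from B#5 and left by step down to B#5.
Step away and step back to the same note — a neighbor tone (upper neighbor).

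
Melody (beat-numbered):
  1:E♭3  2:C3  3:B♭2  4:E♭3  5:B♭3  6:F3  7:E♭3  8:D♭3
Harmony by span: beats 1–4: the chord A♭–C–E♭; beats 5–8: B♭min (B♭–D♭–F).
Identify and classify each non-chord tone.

B♭2 (beat 3) — escape tone; E♭3 (beat 7) — passing tone.

The harmony at that moment is A♭ major triad (A♭, C, E♭); B♭2 is not a chord tone.
It is approached by step down from C3 and left by leap up to E♭3.
Step in, leap out — an escape tone.
The harmony at that moment is B♭ minor triad (B♭, D♭, F); E♭3 is not a chord tone.
It is approached by step down from F3 and left by step down to D♭3.
Step in, step out in the same direction — a passing tone.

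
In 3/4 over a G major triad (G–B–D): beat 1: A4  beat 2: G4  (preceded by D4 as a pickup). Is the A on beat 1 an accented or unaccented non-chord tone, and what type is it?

Accented appoggiatura.

The harmony at that moment is G major triad (G, B, D); A4 is not a chord tone.
It is approached by leap up from D4 and left by step down to G4.
Leap in, step out — an appoggiatura.
It falls on the downbeat, so it is accented.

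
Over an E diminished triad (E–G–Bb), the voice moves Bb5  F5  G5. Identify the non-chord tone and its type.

F5 is an appoggiatura.

The harmony at that moment is E diminished triad (E, G, Bb); F5 is not a chord tone.
It is approached by leap down from Bb5 and left by step up to G5.
Leap in, step out — an appoggiatura.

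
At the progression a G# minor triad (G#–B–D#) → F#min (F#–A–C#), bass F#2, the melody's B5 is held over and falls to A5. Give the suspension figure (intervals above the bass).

At the second chord the bass is F#2. The suspended B5 lies a fourth above the bass; after resolving down by step to A5, the interval above the bass becomes a third.
Suspension figures are named by those two intervals: 4–3.

4–3 suspension.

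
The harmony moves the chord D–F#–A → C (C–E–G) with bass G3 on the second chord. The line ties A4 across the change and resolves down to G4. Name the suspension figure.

9–8 suspension.

At the second chord the bass is G3. The suspended A4 lies a ninth above the bass; after resolving down by step to G4, the interval above the bass becomes an octave.
Suspension figures are named by those two intervals: 9–8.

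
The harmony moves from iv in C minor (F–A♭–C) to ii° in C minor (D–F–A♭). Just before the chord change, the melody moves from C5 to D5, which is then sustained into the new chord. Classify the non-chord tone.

D5 is an anticipation.

The harmony at that moment is F minor triad (F, A♭, C); D5 is not a chord tone.
It is approached by step up from C5 and then sustained as the same pitch into the next harmony.
Arriving early and becoming a chord tone when the harmony changes — an anticipation.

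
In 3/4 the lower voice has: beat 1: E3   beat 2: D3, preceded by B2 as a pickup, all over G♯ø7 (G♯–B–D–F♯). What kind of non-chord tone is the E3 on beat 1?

Appoggiatura.

The harmony at that moment is G♯ half-diminished seventh chord (G♯, B, D, F♯); E3 is not a chord tone.
It is approached by leap up from B2 and left by step down to D3.
Leap in, step out, metrically accented — an appoggiatura.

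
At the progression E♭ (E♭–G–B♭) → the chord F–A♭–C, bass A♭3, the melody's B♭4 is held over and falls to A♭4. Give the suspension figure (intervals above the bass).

9–8 suspension.

At the second chord the bass is A♭3. The suspended B♭4 lies a ninth above the bass; after resolving down by step to A♭4, the interval above the bass becomes an octave.
Suspension figures are named by those two intervals: 9–8.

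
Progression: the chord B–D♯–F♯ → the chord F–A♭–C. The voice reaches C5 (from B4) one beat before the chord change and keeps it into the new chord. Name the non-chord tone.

C5 is an anticipation.

The harmony at that moment is B major triad (B, D♯, F♯); C5 is not a chord tone.
It is approached by step up from B4 and then sustained as the same pitch into the next harmony.
Arriving early and becoming a chord tone when the harmony changes — an anticipation.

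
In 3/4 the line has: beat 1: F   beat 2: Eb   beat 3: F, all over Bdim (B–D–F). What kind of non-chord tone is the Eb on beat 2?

Lower neighbor tone.

The harmony at that moment is B diminished triad (B, D, F); Eb is not a chord tone.
It is approached by step down from F and left by step up to F.
Step away and step back to the same note — a neighbor tone (lower neighbor).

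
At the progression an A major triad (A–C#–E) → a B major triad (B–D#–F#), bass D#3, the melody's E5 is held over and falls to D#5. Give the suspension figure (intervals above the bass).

At the second chord the bass is D#3. The suspended E5 lies a ninth above the bass; after resolving down by step to D#5, the interval above the bass becomes an octave.
Suspension figures are named by those two intervals: 9–8.

9–8 suspension.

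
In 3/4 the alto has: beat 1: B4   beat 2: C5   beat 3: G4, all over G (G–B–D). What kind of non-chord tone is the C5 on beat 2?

The harmony at that moment is G major triad (G, B, D); C5 is not a chord tone.
It is approached by step up from B4 and left by leap down to G4.
Step in, leap out, on a weak beat — an escape tone.

Escape tone.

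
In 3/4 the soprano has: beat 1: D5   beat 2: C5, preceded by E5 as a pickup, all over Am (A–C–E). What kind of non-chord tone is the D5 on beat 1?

The harmony at that moment is A minor triad (A, C, E); D5 is not a chord tone.
It is approached by step down from E5 and left by step down to C5.
Step in, step out in the same direction — a passing tone.

Passing tone.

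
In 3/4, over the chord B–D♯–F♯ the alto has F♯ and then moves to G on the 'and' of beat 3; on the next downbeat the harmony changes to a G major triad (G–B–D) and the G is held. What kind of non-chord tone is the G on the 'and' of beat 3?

Anticipation.

The harmony at that moment is B major triad (B, D♯, F♯); G is not a chord tone.
It is approached by step up from F♯ and then sustained as the same pitch into the next harmony.
Arriving early and becoming a chord tone when the harmony changes — an anticipation.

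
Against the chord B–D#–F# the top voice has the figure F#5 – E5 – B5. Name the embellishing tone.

E5 is an escape tone.

The harmony at that moment is B major triad (B, D#, F#); E5 is not a chord tone.
It is approached by step down from F#5 and left by leap up to B5.
Step in, leap out — an escape tone.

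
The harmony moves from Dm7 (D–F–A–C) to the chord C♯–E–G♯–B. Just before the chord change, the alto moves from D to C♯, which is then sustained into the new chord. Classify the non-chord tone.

C♯ is an anticipation.

The harmony at that moment is D minor seventh chord (D, F, A, C); C♯ is not a chord tone.
It is approached by step down from D and then sustained as the same pitch into the next harmony.
Arriving early and becoming a chord tone when the harmony changes — an anticipation.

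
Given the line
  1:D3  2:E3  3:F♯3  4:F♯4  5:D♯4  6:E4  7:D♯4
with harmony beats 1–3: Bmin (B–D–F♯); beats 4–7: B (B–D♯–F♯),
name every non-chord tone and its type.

E3 (beat 2) — passing tone; E4 (beat 6) — neighbor tone.

The harmony at that moment is B minor triad (B, D, F♯); E3 is not a chord tone.
It is approached by step up from D3 and left by step up to F♯3.
Step in, step out in the same direction — a passing tone.
The harmony at that moment is B major triad (B, D♯, F♯); E4 is not a chord tone.
It is approached by step up from D♯4 and left by step down to D♯4.
Step away and step back to the same note — a neighbor tone (upper neighbor).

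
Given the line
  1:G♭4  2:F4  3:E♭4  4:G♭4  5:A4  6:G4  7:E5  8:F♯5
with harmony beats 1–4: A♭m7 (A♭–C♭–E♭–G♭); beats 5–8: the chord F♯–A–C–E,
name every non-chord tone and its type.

The harmony at that moment is A♭ minor seventh chord (A♭, C♭, E♭, G♭); F4 is not a chord tone.
It is approached by step down from G♭4 and left by step down to E♭4.
Step in, step out in the same direction — a passing tone.
The harmony at that moment is F♯ half-diminished seventh chord (F♯, A, C, E); G4 is not a chord tone.
It is approached by step down from A4 and left by leap up to E5.
Step in, leap out — an escape tone.

F4 (beat 2) — passing tone; G4 (beat 6) — escape tone.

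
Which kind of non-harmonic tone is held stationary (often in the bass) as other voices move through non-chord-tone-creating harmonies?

Approach: none. Departure: none — a single pitch is sustained while the chords change around it, passing through harmonies that do not contain it.
No melodic motion at all; the dissonance is created entirely by the moving harmonies against the stationary note — a pedal tone (pedal point).

Pedal tone.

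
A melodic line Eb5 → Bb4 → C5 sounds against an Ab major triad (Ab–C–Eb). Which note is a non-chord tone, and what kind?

The harmony at that moment is Ab major triad (Ab, C, Eb); Bb4 is not a chord tone.
It is approached by leap down from Eb5 and left by step up to C5.
Leap in, step out — an appoggiatura.

Bb4 is an appoggiatura.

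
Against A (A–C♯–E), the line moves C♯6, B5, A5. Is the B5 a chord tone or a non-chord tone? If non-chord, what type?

The harmony at that moment is A major triad (A, C♯, E); B5 is not a chord tone.
It is approached by step down from C♯6 and left by step down to A5.
Step in, step out in the same direction — a passing tone.

Non-chord tone — a passing tone.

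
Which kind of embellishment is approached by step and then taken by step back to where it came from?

Approach: by step. Departure: by step in the opposite direction, back to the starting pitch.
Stepwise on both sides but reversing to return to the same chord tone — a neighbor tone. (Had it continued onward in the same direction it would be a passing tone instead.)

Neighbor tone.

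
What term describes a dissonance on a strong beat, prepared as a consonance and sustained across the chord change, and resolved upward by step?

Approach: by preparation — the pitch is first a chord tone, then held (tied or repeated) while the harmony changes under it. Departure: up by step. Metric position: strong.
A prepared dissonance that resolves upward by step — a retardation. (The same figure resolving downward would be a suspension.)

Retardation.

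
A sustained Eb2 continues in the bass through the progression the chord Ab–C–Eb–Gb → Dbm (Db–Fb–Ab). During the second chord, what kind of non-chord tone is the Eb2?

Pedal tone (pedal point).

The harmony at that moment is Db minor triad (Db, Fb, Ab); Eb2 is not a chord tone.
It is held over (the same pitch as the preceding Eb2) and then sustained as the same pitch into the next harmony.
Sustained through a change of harmony — a pedal tone.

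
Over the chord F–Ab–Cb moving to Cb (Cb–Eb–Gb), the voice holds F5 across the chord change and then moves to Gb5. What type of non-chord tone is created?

F5 is a retardation.

The harmony at that moment is Cb major triad (Cb, Eb, Gb); F5 is not a chord tone.
It is held over (the same pitch as the preceding F5) and left by step up to Gb5.
Held over from the previous chord and resolving up by step — a retardation.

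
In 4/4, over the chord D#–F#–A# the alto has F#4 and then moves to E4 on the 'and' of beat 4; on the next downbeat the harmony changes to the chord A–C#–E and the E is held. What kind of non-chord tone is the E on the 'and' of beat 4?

Anticipation.

The harmony at that moment is D# minor triad (D#, F#, A#); E4 is not a chord tone.
It is approached by step down from F#4 and then sustained as the same pitch into the next harmony.
Arriving early and becoming a chord tone when the harmony changes — an anticipation.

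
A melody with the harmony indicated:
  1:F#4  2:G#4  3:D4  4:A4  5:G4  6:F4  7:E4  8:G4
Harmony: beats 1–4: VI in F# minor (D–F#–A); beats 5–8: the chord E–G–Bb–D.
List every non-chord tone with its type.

The harmony at that moment is D major triad (D, F#, A); G#4 is not a chord tone.
It is approached by step up from F#4 and left by leap down to D4.
Step in, leap out — an escape tone.
The harmony at that moment is E half-diminished seventh chord (E, G, Bb, D); F4 is not a chord tone.
It is approached by step down from G4 and left by step down to E4.
Step in, step out in the same direction — a passing tone.

G#4 (beat 2) — escape tone; F4 (beat 6) — passing tone.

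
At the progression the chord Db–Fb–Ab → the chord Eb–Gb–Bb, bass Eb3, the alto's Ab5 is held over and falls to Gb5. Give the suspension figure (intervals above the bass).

4–3 suspension.

At the second chord the bass is Eb3. The suspended Ab5 lies a fourth above the bass; after resolving down by step to Gb5, the interval above the bass becomes a third.
Suspension figures are named by those two intervals: 4–3.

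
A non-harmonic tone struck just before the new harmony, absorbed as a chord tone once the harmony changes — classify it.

Approach: ahead of the chord change (typically by step), so it is dissonant against the current harmony. Departure: none — the same pitch is restated or held and is a chord tone of the new harmony.
Dissonant first, consonant once the harmony catches up: the note simply arrives early — an anticipation. (The reverse timing, consonant first and dissonant after the change, would be a suspension or retardation.)

Anticipation.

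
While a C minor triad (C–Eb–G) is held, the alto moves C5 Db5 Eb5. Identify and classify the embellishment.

The harmony at that moment is C minor triad (C, Eb, G); Db5 is not a chord tone.
It is approached by step up from C5 and left by step up to Eb5.
Step in, step out in the same direction — a passing tone.

Db5 is a passing tone.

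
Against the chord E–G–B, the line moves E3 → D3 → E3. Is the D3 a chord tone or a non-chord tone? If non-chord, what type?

Non-chord tone — a neighbor tone.

The harmony at that moment is E minor triad (E, G, B); D3 is not a chord tone.
It is approached by step down from E3 and left by step up to E3.
Step away and step back to the same note — a neighbor tone (lower neighbor).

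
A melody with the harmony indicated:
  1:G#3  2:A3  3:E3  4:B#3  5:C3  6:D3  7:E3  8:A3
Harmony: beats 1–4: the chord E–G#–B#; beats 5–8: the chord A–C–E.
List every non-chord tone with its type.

The harmony at that moment is E augmented triad (E, G#, B#); A3 is not a chord tone.
It is approached by step up from G#3 and left by leap down to E3.
Step in, leap out — an escape tone.
The harmony at that moment is A minor triad (A, C, E); D3 is not a chord tone.
It is approached by step up from C3 and left by step up to E3.
Step in, step out in the same direction — a passing tone.

A3 (beat 2) — escape tone; D3 (beat 6) — passing tone.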